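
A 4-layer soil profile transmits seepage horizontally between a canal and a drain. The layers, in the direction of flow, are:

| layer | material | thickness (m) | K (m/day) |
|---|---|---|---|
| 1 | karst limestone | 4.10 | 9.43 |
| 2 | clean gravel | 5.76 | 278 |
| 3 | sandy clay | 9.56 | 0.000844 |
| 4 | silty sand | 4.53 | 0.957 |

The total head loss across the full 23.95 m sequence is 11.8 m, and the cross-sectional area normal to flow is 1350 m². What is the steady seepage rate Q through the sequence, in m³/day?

1.41

Flow is perpendicular to layering, so the layers act in series and the equivalent K is the thickness-weighted harmonic mean.
Total thickness L = 4.10 + 5.76 + 9.56 + 4.53 = 23.95 m.
Σ(b_i/K_i) = 4.10/9.43 + 5.76/278 + 9.56/0.000844 + 4.53/0.957 = 11332 d.
K_eq = L / Σ(b_i/K_i) = 23.95 / 11332 = 0.002113 m/day.
Q = K_eq · A · (Δh/L) = 0.002113 × 1350 × (11.8/23.95) = 1.406 m³/day.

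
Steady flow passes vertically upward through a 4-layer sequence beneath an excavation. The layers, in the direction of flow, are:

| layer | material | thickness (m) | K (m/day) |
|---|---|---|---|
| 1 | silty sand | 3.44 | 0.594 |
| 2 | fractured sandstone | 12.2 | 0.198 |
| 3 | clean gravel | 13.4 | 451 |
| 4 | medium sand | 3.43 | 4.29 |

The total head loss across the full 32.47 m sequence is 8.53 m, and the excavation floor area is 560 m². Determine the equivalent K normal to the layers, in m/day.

0.476

Flow is perpendicular to layering, so the layers act in series and the equivalent K is the thickness-weighted harmonic mean.
Total thickness L = 3.44 + 12.2 + 13.4 + 3.43 = 32.47 m.
Σ(b_i/K_i) = 3.44/0.594 + 12.2/0.198 + 13.4/451 + 3.43/4.29 = 68.24 d.
K_eq = L / Σ(b_i/K_i) = 32.47 / 68.24 = 0.4758 m/day.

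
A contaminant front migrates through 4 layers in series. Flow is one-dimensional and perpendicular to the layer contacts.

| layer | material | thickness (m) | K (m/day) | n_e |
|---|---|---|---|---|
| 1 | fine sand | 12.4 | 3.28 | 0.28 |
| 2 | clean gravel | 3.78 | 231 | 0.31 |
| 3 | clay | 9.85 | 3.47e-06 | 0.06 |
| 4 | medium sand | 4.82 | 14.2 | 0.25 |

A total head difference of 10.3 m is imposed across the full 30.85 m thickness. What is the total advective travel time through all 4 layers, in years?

With flow normal to the layers, continuity requires the same specific discharge q through every layer.
Σ(b_i/K_i) = 12.4/3.28 + 3.78/231 + 9.85/3.47e-06 + 4.82/14.2 = 2.839e+06 d.
q = Δh / Σ(b_i/K_i) = 10.3 / 2.839e+06 = 3.629e-06 m/day.
In each layer the seepage velocity is v_i = q/n_i, so the layer transit time is t_i = b_i·n_i / q:
  layer 1 (fine sand): t_1 = 12.4 × 0.28 / 3.629e-06 = 9.569e+05 d
  layer 2 (clean gravel): t_2 = 3.78 × 0.31 / 3.629e-06 = 3.229e+05 d
  layer 3 (clay): t_3 = 9.85 × 0.06 / 3.629e-06 = 1.629e+05 d
  layer 4 (medium sand): t_4 = 4.82 × 0.25 / 3.629e-06 = 3.321e+05 d
Total t = Σ t_i = 1.775e+06 days = 4859 years.

4860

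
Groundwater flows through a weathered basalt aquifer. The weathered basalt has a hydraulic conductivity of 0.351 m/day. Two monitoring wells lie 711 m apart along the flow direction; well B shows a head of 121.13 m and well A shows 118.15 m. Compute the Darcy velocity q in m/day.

Hydraulic gradient i = (121.13 − 118.15) / 711 = 2.98 / 711 = 0.004191.
Specific discharge q = K · i = 0.3510 × 0.004191 = 0.001471 m/day.

0.00147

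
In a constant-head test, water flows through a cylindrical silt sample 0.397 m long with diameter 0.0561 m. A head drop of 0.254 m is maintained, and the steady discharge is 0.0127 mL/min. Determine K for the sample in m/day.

Cross-sectional area A = π·(d/2)² = π × (0.0561/2)² = 0.002472 m².
Convert discharge: 0.0127 mL/min = 2.117e-10 m³/s.
Darcy's law rearranged: K = Q·L / (A·Δh) = 2.117e-10 × 0.397 / (0.002472 × 0.254) = 1.338e-07 m/s = 0.01156 m/day.

0.0116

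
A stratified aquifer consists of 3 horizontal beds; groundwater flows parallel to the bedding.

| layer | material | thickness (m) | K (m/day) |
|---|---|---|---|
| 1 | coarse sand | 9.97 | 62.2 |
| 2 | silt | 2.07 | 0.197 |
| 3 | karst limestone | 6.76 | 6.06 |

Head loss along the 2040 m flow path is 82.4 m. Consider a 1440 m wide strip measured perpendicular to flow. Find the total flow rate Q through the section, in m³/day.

38500

Flow is parallel to layering, so each bed carries its own Darcy discharge and the transmissivities add.
Σ(K_i·b_i) = 62.2×9.97 + 0.197×2.07 + 6.06×6.76 = 661.5 m²/day.
Hydraulic gradient i = Δh / L = 82.4 / 2040 = 0.04039.
Q = Σ(K_i·b_i) · W · i = 661.5 × 1440 × 0.04039 = 38476 m³/day.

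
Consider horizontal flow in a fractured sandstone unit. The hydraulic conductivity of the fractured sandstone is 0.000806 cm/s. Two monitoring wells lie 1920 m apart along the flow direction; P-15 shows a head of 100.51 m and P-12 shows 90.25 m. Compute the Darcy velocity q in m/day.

Convert K: 0.000806 cm/s × 864 = 0.6964 m/day.
Hydraulic gradient i = (100.51 − 90.25) / 1920 = 10.26 / 1920 = 0.005344.
Specific discharge q = K · i = 0.6964 × 0.005344 = 0.003721 m/day.

0.00372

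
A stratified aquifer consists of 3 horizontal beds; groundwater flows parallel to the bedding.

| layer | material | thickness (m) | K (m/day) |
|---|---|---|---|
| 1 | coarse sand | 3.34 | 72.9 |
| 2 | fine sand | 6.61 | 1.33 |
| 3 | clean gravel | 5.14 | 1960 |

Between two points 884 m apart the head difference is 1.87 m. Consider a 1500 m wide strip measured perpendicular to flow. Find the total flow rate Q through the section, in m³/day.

32800

Flow is parallel to layering, so each bed carries its own Darcy discharge and the transmissivities add.
Σ(K_i·b_i) = 72.9×3.34 + 1.33×6.61 + 1960×5.14 = 10327 m²/day.
Hydraulic gradient i = Δh / L = 1.87 / 884 = 0.002115.
Q = Σ(K_i·b_i) · W · i = 10327 × 1500 × 0.002115 = 32767 m³/day.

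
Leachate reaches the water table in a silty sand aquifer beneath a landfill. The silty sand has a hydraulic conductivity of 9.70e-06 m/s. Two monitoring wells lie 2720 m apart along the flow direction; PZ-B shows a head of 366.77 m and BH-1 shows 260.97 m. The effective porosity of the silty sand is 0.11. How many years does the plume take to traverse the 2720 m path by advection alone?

Convert K: 9.70e-06 m/s × 86400 = 0.8381 m/day.
Hydraulic gradient i = (366.77 − 260.97) / 2720 = 105.8 / 2720 = 0.03890.
Darcy flux q = K · i = 0.8381 × 0.03890 = 0.03260 m/day.
Seepage velocity v = q / n_e = 0.03260 / 0.11 = 0.2964 m/day.
Travel time t = L / v = 2720 / 0.2964 = 9178 days = 25.13 years.

25.1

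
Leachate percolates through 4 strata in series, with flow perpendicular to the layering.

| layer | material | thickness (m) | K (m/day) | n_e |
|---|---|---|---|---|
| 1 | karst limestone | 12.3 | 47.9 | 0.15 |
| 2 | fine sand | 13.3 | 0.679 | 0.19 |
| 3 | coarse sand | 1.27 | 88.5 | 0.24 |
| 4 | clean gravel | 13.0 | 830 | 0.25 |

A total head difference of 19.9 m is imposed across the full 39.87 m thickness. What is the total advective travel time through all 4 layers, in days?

With flow normal to the layers, continuity requires the same specific discharge q through every layer.
Σ(b_i/K_i) = 12.3/47.9 + 13.3/0.679 + 1.27/88.5 + 13.0/830 = 19.87 d.
q = Δh / Σ(b_i/K_i) = 19.9 / 19.87 = 1.001 m/day.
In each layer the seepage velocity is v_i = q/n_i, so the layer transit time is t_i = b_i·n_i / q:
  layer 1 (karst limestone): t_1 = 12.3 × 0.15 / 1.001 = 1.843 d
  layer 2 (fine sand): t_2 = 13.3 × 0.19 / 1.001 = 2.524 d
  layer 3 (coarse sand): t_3 = 1.27 × 0.24 / 1.001 = 0.3044 d
  layer 4 (clean gravel): t_4 = 13.0 × 0.25 / 1.001 = 3.246 d
Total t = Σ t_i = 7.917 days.

7.92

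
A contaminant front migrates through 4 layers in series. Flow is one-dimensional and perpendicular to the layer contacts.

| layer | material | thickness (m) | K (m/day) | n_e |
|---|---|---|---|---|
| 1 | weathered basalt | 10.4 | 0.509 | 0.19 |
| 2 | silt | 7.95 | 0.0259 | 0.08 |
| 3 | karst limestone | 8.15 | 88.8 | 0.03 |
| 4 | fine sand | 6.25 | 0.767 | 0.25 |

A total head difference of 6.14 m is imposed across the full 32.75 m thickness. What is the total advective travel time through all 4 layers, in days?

With flow normal to the layers, continuity requires the same specific discharge q through every layer.
Σ(b_i/K_i) = 10.4/0.509 + 7.95/0.0259 + 8.15/88.8 + 6.25/0.767 = 335.6 d.
q = Δh / Σ(b_i/K_i) = 6.14 / 335.6 = 0.01829 m/day.
In each layer the seepage velocity is v_i = q/n_i, so the layer transit time is t_i = b_i·n_i / q:
  layer 1 (weathered basalt): t_1 = 10.4 × 0.19 / 0.01829 = 108.0 d
  layer 2 (silt): t_2 = 7.95 × 0.08 / 0.01829 = 34.76 d
  layer 3 (karst limestone): t_3 = 8.15 × 0.03 / 0.01829 = 13.36 d
  layer 4 (fine sand): t_4 = 6.25 × 0.25 / 0.01829 = 85.41 d
Total t = Σ t_i = 241.5 days.

242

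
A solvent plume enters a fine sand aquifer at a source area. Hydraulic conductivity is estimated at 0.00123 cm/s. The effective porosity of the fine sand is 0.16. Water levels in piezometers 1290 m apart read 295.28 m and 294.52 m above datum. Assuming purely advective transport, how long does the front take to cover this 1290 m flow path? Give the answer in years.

Convert K: 0.00123 cm/s × 864 = 1.063 m/day.
Hydraulic gradient i = (295.28 − 294.52) / 1290 = 0.76 / 1290 = 0.0005891.
Darcy flux q = K · i = 1.063 × 0.0005891 = 0.0006261 m/day.
Seepage velocity v = q / n_e = 0.0006261 / 0.16 = 0.003913 m/day.
Travel time t = L / v = 1290 / 0.003913 = 3.297e+05 days = 902.6 years.

903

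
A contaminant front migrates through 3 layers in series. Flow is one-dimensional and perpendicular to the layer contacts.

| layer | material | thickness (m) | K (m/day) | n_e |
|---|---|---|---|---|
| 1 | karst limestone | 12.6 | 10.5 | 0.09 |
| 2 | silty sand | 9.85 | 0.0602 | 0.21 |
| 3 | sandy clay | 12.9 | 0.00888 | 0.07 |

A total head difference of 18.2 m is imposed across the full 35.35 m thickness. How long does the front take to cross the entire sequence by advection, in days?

365

With flow normal to the layers, continuity requires the same specific discharge q through every layer.
Σ(b_i/K_i) = 12.6/10.5 + 9.85/0.0602 + 12.9/0.00888 = 1618 d.
q = Δh / Σ(b_i/K_i) = 18.2 / 1618 = 0.01125 m/day.
In each layer the seepage velocity is v_i = q/n_i, so the layer transit time is t_i = b_i·n_i / q:
  layer 1 (karst limestone): t_1 = 12.6 × 0.09 / 0.01125 = 100.8 d
  layer 2 (silty sand): t_2 = 9.85 × 0.21 / 0.01125 = 183.8 d
  layer 3 (sandy clay): t_3 = 12.9 × 0.07 / 0.01125 = 80.25 d
Total t = Σ t_i = 364.9 days.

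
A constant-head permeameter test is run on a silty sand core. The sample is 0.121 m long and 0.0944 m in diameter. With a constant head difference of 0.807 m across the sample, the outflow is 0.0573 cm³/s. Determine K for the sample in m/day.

Cross-sectional area A = π·(d/2)² = π × (0.0944/2)² = 0.006999 m².
Convert discharge: 0.0573 cm³/s = 5.730e-08 m³/s.
Darcy's law rearranged: K = Q·L / (A·Δh) = 5.730e-08 × 0.121 / (0.006999 × 0.807) = 1.228e-06 m/s = 0.1061 m/day.

0.106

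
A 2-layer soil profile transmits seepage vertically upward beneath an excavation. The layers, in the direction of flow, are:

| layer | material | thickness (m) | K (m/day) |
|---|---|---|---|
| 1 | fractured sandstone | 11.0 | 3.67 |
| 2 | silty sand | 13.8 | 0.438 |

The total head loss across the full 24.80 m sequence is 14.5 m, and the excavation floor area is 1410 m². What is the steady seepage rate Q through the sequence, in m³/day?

Flow is perpendicular to layering, so the layers act in series and the equivalent K is the thickness-weighted harmonic mean.
Total thickness L = 11.0 + 13.8 = 24.80 m.
Σ(b_i/K_i) = 11.0/3.67 + 13.8/0.438 = 34.50 d.
K_eq = L / Σ(b_i/K_i) = 24.80 / 34.50 = 0.7188 m/day.
Q = K_eq · A · (Δh/L) = 0.7188 × 1410 × (14.5/24.80) = 592.5 m³/day.

593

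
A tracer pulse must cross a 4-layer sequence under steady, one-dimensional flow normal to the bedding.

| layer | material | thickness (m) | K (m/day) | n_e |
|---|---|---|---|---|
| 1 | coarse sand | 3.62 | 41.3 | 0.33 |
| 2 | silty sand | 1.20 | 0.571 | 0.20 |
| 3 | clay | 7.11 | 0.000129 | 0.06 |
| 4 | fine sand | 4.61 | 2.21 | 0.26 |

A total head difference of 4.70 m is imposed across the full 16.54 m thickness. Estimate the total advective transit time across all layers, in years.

98.2

With flow normal to the layers, continuity requires the same specific discharge q through every layer.
Σ(b_i/K_i) = 3.62/41.3 + 1.20/0.571 + 7.11/0.000129 + 4.61/2.21 = 55121 d.
q = Δh / Σ(b_i/K_i) = 4.70 / 55121 = 8.527e-05 m/day.
In each layer the seepage velocity is v_i = q/n_i, so the layer transit time is t_i = b_i·n_i / q:
  layer 1 (coarse sand): t_1 = 3.62 × 0.33 / 8.527e-05 = 14010 d
  layer 2 (silty sand): t_2 = 1.20 × 0.20 / 8.527e-05 = 2815 d
  layer 3 (clay): t_3 = 7.11 × 0.06 / 8.527e-05 = 5003 d
  layer 4 (fine sand): t_4 = 4.61 × 0.26 / 8.527e-05 = 14057 d
Total t = Σ t_i = 35885 days = 98.25 years.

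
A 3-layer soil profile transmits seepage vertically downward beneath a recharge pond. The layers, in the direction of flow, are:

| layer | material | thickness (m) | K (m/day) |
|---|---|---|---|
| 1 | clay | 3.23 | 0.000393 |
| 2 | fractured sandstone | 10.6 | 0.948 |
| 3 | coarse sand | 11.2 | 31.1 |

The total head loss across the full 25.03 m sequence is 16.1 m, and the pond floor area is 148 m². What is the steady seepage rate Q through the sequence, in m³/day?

Flow is perpendicular to layering, so the layers act in series and the equivalent K is the thickness-weighted harmonic mean.
Total thickness L = 3.23 + 10.6 + 11.2 = 25.03 m.
Σ(b_i/K_i) = 3.23/0.000393 + 10.6/0.948 + 11.2/31.1 = 8230 d.
K_eq = L / Σ(b_i/K_i) = 25.03 / 8230 = 0.003041 m/day.
Q = K_eq · A · (Δh/L) = 0.003041 × 148 × (16.1/25.03) = 0.2895 m³/day.

0.290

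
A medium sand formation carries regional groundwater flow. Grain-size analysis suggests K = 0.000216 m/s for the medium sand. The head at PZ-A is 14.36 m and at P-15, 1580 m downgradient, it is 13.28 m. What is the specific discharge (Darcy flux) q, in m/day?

Convert K: 0.000216 m/s × 86400 = 18.66 m/day.
Hydraulic gradient i = (14.36 − 13.28) / 1580 = 1.08 / 1580 = 0.0006835.
Specific discharge q = K · i = 18.66 × 0.0006835 = 0.01276 m/day.

0.0128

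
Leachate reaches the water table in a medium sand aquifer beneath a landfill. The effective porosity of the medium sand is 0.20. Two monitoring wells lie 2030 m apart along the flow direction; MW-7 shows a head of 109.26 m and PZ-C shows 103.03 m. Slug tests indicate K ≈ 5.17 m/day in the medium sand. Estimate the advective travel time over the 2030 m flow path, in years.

Hydraulic gradient i = (109.26 − 103.03) / 2030 = 6.23 / 2030 = 0.003069.
Darcy flux q = K · i = 5.170 × 0.003069 = 0.01587 m/day.
Seepage velocity v = q / n_e = 0.01587 / 0.20 = 0.07933 m/day.
Travel time t = L / v = 2030 / 0.07933 = 25588 days = 70.06 years.

70.1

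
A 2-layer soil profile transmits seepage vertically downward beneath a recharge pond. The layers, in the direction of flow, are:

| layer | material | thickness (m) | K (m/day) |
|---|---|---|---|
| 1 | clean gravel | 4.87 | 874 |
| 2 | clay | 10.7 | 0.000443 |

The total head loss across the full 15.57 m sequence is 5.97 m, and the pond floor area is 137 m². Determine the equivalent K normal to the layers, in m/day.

0.000645

Flow is perpendicular to layering, so the layers act in series and the equivalent K is the thickness-weighted harmonic mean.
Total thickness L = 4.87 + 10.7 = 15.57 m.
Σ(b_i/K_i) = 4.87/874 + 10.7/0.000443 = 24154 d.
K_eq = L / Σ(b_i/K_i) = 15.57 / 24154 = 0.0006446 m/day.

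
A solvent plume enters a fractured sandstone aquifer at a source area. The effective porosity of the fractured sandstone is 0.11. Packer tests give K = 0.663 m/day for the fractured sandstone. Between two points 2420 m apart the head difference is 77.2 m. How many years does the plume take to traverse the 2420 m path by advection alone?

34.5

Hydraulic gradient i = Δh / L = 77.2 / 2420 = 0.03190.
Darcy flux q = K · i = 0.6630 × 0.03190 = 0.02115 m/day.
Seepage velocity v = q / n_e = 0.02115 / 0.11 = 0.1923 m/day.
Travel time t = L / v = 2420 / 0.1923 = 12586 days = 34.46 years.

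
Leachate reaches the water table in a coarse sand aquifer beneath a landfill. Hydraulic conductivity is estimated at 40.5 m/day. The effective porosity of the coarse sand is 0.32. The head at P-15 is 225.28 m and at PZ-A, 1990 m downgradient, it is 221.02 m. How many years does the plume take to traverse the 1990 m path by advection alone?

20.1

Hydraulic gradient i = (225.28 − 221.02) / 1990 = 4.26 / 1990 = 0.002141.
Darcy flux q = K · i = 40.50 × 0.002141 = 0.08670 m/day.
Seepage velocity v = q / n_e = 0.08670 / 0.32 = 0.2709 m/day.
Travel time t = L / v = 1990 / 0.2709 = 7345 days = 20.11 years.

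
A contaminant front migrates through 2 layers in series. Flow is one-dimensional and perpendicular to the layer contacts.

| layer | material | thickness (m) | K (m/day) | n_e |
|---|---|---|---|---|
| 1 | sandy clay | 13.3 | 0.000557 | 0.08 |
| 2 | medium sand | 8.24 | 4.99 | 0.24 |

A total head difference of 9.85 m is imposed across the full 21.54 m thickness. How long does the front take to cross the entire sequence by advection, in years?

20.2

With flow normal to the layers, continuity requires the same specific discharge q through every layer.
Σ(b_i/K_i) = 13.3/0.000557 + 8.24/4.99 = 23880 d.
q = Δh / Σ(b_i/K_i) = 9.85 / 23880 = 0.0004125 m/day.
In each layer the seepage velocity is v_i = q/n_i, so the layer transit time is t_i = b_i·n_i / q:
  layer 1 (sandy clay): t_1 = 13.3 × 0.08 / 0.0004125 = 2579 d
  layer 2 (medium sand): t_2 = 8.24 × 0.24 / 0.0004125 = 4794 d
Total t = Σ t_i = 7374 days = 20.19 years.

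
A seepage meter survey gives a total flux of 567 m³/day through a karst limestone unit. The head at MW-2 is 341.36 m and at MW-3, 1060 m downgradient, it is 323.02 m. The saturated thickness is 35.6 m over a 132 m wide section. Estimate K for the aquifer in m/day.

6.97

Cross-sectional area A = 132 × 35.6 = 4699 m².
Hydraulic gradient i = (341.36 − 323.02) / 1060 = 18.34 / 1060 = 0.01730.
From Q = K·A·i, K = Q / (A·i) = 567 / (4699 × 0.01730) = 6.974 m/day.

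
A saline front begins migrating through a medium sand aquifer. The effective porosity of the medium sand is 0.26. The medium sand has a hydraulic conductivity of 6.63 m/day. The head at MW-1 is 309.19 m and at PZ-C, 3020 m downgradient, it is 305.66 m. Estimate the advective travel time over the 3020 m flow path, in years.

Hydraulic gradient i = (309.19 − 305.66) / 3020 = 3.53 / 3020 = 0.001169.
Darcy flux q = K · i = 6.630 × 0.001169 = 0.007750 m/day.
Seepage velocity v = q / n_e = 0.007750 / 0.26 = 0.02981 m/day.
Travel time t = L / v = 3020 / 0.02981 = 1.013e+05 days = 277.4 years.

277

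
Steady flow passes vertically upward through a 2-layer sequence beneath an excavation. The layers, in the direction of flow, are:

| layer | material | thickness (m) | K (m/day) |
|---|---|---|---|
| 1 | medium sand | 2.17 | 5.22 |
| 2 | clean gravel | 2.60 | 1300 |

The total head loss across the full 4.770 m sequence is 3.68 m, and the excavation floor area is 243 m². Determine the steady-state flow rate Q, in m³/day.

2140

Flow is perpendicular to layering, so the layers act in series and the equivalent K is the thickness-weighted harmonic mean.
Total thickness L = 2.17 + 2.60 = 4.770 m.
Σ(b_i/K_i) = 2.17/5.22 + 2.60/1300 = 0.4177 d.
K_eq = L / Σ(b_i/K_i) = 4.770 / 0.4177 = 11.42 m/day.
Q = K_eq · A · (Δh/L) = 11.42 × 243 × (3.68/4.770) = 2141 m³/day.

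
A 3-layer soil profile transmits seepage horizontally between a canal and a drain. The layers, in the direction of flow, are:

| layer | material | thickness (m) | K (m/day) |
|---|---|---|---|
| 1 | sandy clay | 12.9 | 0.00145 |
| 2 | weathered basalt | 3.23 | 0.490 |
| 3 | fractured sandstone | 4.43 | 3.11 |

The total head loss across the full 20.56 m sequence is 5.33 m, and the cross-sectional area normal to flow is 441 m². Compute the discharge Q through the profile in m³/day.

0.264

Flow is perpendicular to layering, so the layers act in series and the equivalent K is the thickness-weighted harmonic mean.
Total thickness L = 12.9 + 3.23 + 4.43 = 20.56 m.
Σ(b_i/K_i) = 12.9/0.00145 + 3.23/0.490 + 4.43/3.11 = 8905 d.
K_eq = L / Σ(b_i/K_i) = 20.56 / 8905 = 0.002309 m/day.
Q = K_eq · A · (Δh/L) = 0.002309 × 441 × (5.33/20.56) = 0.2640 m³/day.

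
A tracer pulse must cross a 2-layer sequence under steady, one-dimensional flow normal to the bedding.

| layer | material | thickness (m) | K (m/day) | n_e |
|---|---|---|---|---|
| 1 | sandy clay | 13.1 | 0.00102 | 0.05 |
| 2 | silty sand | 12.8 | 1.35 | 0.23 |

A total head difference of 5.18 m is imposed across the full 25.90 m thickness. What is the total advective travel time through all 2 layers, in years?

With flow normal to the layers, continuity requires the same specific discharge q through every layer.
Σ(b_i/K_i) = 13.1/0.00102 + 12.8/1.35 = 12853 d.
q = Δh / Σ(b_i/K_i) = 5.18 / 12853 = 0.0004030 m/day.
In each layer the seepage velocity is v_i = q/n_i, so the layer transit time is t_i = b_i·n_i / q:
  layer 1 (sandy clay): t_1 = 13.1 × 0.05 / 0.0004030 = 1625 d
  layer 2 (silty sand): t_2 = 12.8 × 0.23 / 0.0004030 = 7305 d
Total t = Σ t_i = 8930 days = 24.45 years.

24.4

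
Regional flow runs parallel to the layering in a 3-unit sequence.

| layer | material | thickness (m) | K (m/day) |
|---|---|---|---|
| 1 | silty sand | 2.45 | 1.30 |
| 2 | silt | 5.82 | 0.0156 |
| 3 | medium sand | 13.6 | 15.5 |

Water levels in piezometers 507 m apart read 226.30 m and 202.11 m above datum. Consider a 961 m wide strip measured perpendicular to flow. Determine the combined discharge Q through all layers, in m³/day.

9820

Flow is parallel to layering, so each bed carries its own Darcy discharge and the transmissivities add.
Σ(K_i·b_i) = 1.30×2.45 + 0.0156×5.82 + 15.5×13.6 = 214.1 m²/day.
Hydraulic gradient i = (226.30 − 202.11) / 507 = 24.19 / 507 = 0.04771.
Q = Σ(K_i·b_i) · W · i = 214.1 × 961 × 0.04771 = 9816 m³/day.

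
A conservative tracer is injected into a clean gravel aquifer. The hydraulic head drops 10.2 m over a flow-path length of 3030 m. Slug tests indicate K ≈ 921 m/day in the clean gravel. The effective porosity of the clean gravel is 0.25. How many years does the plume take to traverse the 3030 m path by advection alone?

0.669

Hydraulic gradient i = Δh / L = 10.2 / 3030 = 0.003366.
Darcy flux q = K · i = 921.0 × 0.003366 = 3.100 m/day.
Seepage velocity v = q / n_e = 3.100 / 0.25 = 12.40 m/day.
Travel time t = L / v = 3030 / 12.40 = 244.3 days = 0.6689 years.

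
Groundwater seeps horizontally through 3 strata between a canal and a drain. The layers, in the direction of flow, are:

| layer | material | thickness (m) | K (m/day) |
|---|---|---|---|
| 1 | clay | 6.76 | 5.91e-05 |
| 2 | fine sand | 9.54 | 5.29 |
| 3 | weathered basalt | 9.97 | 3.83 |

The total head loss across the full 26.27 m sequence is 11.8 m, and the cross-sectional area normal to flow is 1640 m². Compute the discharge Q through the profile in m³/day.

0.169

Flow is perpendicular to layering, so the layers act in series and the equivalent K is the thickness-weighted harmonic mean.
Total thickness L = 6.76 + 9.54 + 9.97 = 26.27 m.
Σ(b_i/K_i) = 6.76/5.91e-05 + 9.54/5.29 + 9.97/3.83 = 1.144e+05 d.
K_eq = L / Σ(b_i/K_i) = 26.27 / 1.144e+05 = 0.0002297 m/day.
Q = K_eq · A · (Δh/L) = 0.0002297 × 1640 × (11.8/26.27) = 0.1692 m³/day.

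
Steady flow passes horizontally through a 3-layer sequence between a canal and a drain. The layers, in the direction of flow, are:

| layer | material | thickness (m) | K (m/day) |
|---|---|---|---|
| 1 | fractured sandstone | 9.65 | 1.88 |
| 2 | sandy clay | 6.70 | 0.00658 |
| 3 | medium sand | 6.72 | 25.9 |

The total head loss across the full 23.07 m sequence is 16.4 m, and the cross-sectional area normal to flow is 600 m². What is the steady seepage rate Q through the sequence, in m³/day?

9.61

Flow is perpendicular to layering, so the layers act in series and the equivalent K is the thickness-weighted harmonic mean.
Total thickness L = 9.65 + 6.70 + 6.72 = 23.07 m.
Σ(b_i/K_i) = 9.65/1.88 + 6.70/0.00658 + 6.72/25.9 = 1024 d.
K_eq = L / Σ(b_i/K_i) = 23.07 / 1024 = 0.02254 m/day.
Q = K_eq · A · (Δh/L) = 0.02254 × 600 × (16.4/23.07) = 9.613 m³/day.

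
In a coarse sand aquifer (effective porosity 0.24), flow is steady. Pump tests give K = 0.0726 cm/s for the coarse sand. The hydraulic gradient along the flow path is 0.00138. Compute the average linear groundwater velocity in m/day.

Convert K: 0.0726 cm/s × 864 = 62.73 m/day.
Hydraulic gradient i = 0.00138.
Darcy flux q = K · i = 62.73 × 0.001380 = 0.08656 m/day.
Seepage velocity v = q / n_e = 0.08656 / 0.24 = 0.3607 m/day.

0.361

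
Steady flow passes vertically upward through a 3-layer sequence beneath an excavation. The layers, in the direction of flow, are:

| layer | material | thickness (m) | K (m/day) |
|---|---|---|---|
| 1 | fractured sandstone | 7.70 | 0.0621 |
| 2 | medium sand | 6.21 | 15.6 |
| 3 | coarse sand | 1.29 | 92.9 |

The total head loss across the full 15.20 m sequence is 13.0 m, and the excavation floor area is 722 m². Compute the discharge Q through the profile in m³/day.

75.4

Flow is perpendicular to layering, so the layers act in series and the equivalent K is the thickness-weighted harmonic mean.
Total thickness L = 7.70 + 6.21 + 1.29 = 15.20 m.
Σ(b_i/K_i) = 7.70/0.0621 + 6.21/15.6 + 1.29/92.9 = 124.4 d.
K_eq = L / Σ(b_i/K_i) = 15.20 / 124.4 = 0.1222 m/day.
Q = K_eq · A · (Δh/L) = 0.1222 × 722 × (13.0/15.20) = 75.45 m³/day.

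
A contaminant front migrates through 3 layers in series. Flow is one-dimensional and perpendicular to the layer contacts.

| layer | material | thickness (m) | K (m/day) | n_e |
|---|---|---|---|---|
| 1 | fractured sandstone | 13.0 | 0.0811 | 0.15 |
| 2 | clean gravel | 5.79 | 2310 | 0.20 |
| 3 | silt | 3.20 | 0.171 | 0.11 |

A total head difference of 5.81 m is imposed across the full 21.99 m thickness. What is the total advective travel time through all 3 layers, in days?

With flow normal to the layers, continuity requires the same specific discharge q through every layer.
Σ(b_i/K_i) = 13.0/0.0811 + 5.79/2310 + 3.20/0.171 = 179.0 d.
q = Δh / Σ(b_i/K_i) = 5.81 / 179.0 = 0.03246 m/day.
In each layer the seepage velocity is v_i = q/n_i, so the layer transit time is t_i = b_i·n_i / q:
  layer 1 (fractured sandstone): t_1 = 13.0 × 0.15 / 0.03246 = 60.08 d
  layer 2 (clean gravel): t_2 = 5.79 × 0.20 / 0.03246 = 35.68 d
  layer 3 (silt): t_3 = 3.20 × 0.11 / 0.03246 = 10.85 d
Total t = Σ t_i = 106.6 days.

107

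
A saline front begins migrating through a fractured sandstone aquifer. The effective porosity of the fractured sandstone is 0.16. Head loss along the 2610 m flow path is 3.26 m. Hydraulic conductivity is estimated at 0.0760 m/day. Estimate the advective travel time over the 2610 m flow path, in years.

Hydraulic gradient i = Δh / L = 3.26 / 2610 = 0.001249.
Darcy flux q = K · i = 0.07600 × 0.001249 = 9.493e-05 m/day.
Seepage velocity v = q / n_e = 9.493e-05 / 0.16 = 0.0005933 m/day.
Travel time t = L / v = 2610 / 0.0005933 = 4.399e+06 days = 12044 years.

12000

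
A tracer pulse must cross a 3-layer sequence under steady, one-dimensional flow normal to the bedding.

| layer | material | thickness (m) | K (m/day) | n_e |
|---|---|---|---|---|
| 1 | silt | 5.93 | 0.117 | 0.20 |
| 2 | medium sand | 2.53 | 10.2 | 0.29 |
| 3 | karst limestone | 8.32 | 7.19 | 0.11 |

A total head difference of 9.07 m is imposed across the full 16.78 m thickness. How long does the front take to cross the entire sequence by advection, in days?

16.3

With flow normal to the layers, continuity requires the same specific discharge q through every layer.
Σ(b_i/K_i) = 5.93/0.117 + 2.53/10.2 + 8.32/7.19 = 52.09 d.
q = Δh / Σ(b_i/K_i) = 9.07 / 52.09 = 0.1741 m/day.
In each layer the seepage velocity is v_i = q/n_i, so the layer transit time is t_i = b_i·n_i / q:
  layer 1 (silt): t_1 = 5.93 × 0.20 / 0.1741 = 6.811 d
  layer 2 (medium sand): t_2 = 2.53 × 0.29 / 0.1741 = 4.214 d
  layer 3 (karst limestone): t_3 = 8.32 × 0.11 / 0.1741 = 5.256 d
Total t = Σ t_i = 16.28 days.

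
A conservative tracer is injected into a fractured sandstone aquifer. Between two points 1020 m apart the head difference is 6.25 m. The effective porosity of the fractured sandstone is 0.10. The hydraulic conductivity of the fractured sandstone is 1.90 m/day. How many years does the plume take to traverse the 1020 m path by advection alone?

24.0

Hydraulic gradient i = Δh / L = 6.25 / 1020 = 0.006127.
Darcy flux q = K · i = 1.900 × 0.006127 = 0.01164 m/day.
Seepage velocity v = q / n_e = 0.01164 / 0.10 = 0.1164 m/day.
Travel time t = L / v = 1020 / 0.1164 = 8761 days = 23.99 years.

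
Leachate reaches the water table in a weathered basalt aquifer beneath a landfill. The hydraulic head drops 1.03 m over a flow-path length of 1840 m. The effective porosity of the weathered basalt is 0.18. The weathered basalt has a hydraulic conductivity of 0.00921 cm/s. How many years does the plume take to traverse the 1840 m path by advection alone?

204

Convert K: 0.00921 cm/s × 864 = 7.957 m/day.
Hydraulic gradient i = Δh / L = 1.03 / 1840 = 0.0005598.
Darcy flux q = K · i = 7.957 × 0.0005598 = 0.004454 m/day.
Seepage velocity v = q / n_e = 0.004454 / 0.18 = 0.02475 m/day.
Travel time t = L / v = 1840 / 0.02475 = 74353 days = 203.6 years.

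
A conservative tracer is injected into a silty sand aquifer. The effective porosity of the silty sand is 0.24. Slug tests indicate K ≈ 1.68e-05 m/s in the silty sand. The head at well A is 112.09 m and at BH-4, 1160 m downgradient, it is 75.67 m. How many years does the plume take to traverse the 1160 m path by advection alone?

Convert K: 1.68e-05 m/s × 86400 = 1.452 m/day.
Hydraulic gradient i = (112.09 − 75.67) / 1160 = 36.42 / 1160 = 0.03140.
Darcy flux q = K · i = 1.452 × 0.03140 = 0.04557 m/day.
Seepage velocity v = q / n_e = 0.04557 / 0.24 = 0.1899 m/day.
Travel time t = L / v = 1160 / 0.1899 = 6109 days = 16.73 years.

16.7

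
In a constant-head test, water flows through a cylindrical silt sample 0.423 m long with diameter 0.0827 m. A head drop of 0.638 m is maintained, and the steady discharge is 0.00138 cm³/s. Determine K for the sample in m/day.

0.0147

Cross-sectional area A = π·(d/2)² = π × (0.0827/2)² = 0.005372 m².
Convert discharge: 0.00138 cm³/s = 1.380e-09 m³/s.
Darcy's law rearranged: K = Q·L / (A·Δh) = 1.380e-09 × 0.423 / (0.005372 × 0.638) = 1.703e-07 m/s = 0.01472 m/day.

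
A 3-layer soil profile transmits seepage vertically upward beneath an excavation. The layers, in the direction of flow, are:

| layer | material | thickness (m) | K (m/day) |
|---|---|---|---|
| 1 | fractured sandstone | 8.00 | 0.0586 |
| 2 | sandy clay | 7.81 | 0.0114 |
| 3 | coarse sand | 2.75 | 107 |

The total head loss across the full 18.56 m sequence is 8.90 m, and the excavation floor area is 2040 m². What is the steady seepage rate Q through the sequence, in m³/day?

Flow is perpendicular to layering, so the layers act in series and the equivalent K is the thickness-weighted harmonic mean.
Total thickness L = 8.00 + 7.81 + 2.75 = 18.56 m.
Σ(b_i/K_i) = 8.00/0.0586 + 7.81/0.0114 + 2.75/107 = 821.6 d.
K_eq = L / Σ(b_i/K_i) = 18.56 / 821.6 = 0.02259 m/day.
Q = K_eq · A · (Δh/L) = 0.02259 × 2040 × (8.90/18.56) = 22.10 m³/day.

22.1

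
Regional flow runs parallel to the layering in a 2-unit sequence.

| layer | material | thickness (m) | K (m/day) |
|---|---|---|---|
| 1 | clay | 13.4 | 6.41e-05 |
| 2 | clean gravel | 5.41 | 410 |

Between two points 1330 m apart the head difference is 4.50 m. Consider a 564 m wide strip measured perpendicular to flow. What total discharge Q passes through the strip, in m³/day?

4230

Flow is parallel to layering, so each bed carries its own Darcy discharge and the transmissivities add.
Σ(K_i·b_i) = 6.41e-05×13.4 + 410×5.41 = 2218 m²/day.
Hydraulic gradient i = Δh / L = 4.50 / 1330 = 0.003383.
Q = Σ(K_i·b_i) · W · i = 2218 × 564 × 0.003383 = 4233 m³/day.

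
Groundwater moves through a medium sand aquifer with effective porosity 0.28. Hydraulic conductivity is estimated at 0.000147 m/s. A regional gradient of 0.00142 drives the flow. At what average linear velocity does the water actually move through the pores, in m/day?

Convert K: 0.000147 m/s × 86400 = 12.70 m/day.
Hydraulic gradient i = 0.00142.
Darcy flux q = K · i = 12.70 × 0.001420 = 0.01804 m/day.
Seepage velocity v = q / n_e = 0.01804 / 0.28 = 0.06441 m/day.

0.0644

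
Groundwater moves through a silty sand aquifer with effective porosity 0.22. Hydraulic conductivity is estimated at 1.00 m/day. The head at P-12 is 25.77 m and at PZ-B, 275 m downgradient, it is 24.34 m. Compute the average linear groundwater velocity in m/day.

Hydraulic gradient i = (25.77 − 24.34) / 275 = 1.43 / 275 = 0.005200.
Darcy flux q = K · i = 1.000 × 0.005200 = 0.005200 m/day.
Seepage velocity v = q / n_e = 0.005200 / 0.22 = 0.02364 m/day.

0.0236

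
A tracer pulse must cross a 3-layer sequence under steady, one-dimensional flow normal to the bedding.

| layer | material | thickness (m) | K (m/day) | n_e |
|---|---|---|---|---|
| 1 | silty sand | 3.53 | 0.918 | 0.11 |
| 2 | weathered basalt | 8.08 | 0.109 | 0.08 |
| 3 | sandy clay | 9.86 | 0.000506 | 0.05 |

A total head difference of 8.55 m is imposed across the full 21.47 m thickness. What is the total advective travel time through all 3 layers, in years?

With flow normal to the layers, continuity requires the same specific discharge q through every layer.
Σ(b_i/K_i) = 3.53/0.918 + 8.08/0.109 + 9.86/0.000506 = 19564 d.
q = Δh / Σ(b_i/K_i) = 8.55 / 19564 = 0.0004370 m/day.
In each layer the seepage velocity is v_i = q/n_i, so the layer transit time is t_i = b_i·n_i / q:
  layer 1 (silty sand): t_1 = 3.53 × 0.11 / 0.0004370 = 888.5 d
  layer 2 (weathered basalt): t_2 = 8.08 × 0.08 / 0.0004370 = 1479 d
  layer 3 (sandy clay): t_3 = 9.86 × 0.05 / 0.0004370 = 1128 d
Total t = Σ t_i = 3496 days = 9.571 years.

9.57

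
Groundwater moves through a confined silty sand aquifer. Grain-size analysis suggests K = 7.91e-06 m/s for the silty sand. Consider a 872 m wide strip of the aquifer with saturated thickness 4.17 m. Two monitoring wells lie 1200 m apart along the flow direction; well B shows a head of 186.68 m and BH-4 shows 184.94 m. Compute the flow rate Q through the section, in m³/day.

Convert K: 7.91e-06 m/s × 86400 = 0.6834 m/day.
Cross-sectional area A = 872 × 4.17 = 3636 m².
Hydraulic gradient i = (186.68 − 184.94) / 1200 = 1.74 / 1200 = 0.001450.
Darcy's law: Q = K · A · i = 0.6834 × 3636 × 0.001450 = 3.603 m³/day.

3.60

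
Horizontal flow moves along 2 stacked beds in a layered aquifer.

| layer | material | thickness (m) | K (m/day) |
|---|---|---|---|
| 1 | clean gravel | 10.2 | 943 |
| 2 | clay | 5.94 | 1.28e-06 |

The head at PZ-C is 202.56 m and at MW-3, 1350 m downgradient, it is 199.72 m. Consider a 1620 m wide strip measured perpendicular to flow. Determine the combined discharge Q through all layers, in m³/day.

32800

Flow is parallel to layering, so each bed carries its own Darcy discharge and the transmissivities add.
Σ(K_i·b_i) = 943×10.2 + 1.28e-06×5.94 = 9619 m²/day.
Hydraulic gradient i = (202.56 − 199.72) / 1350 = 2.84 / 1350 = 0.002104.
Q = Σ(K_i·b_i) · W · i = 9619 × 1620 × 0.002104 = 32780 m³/day.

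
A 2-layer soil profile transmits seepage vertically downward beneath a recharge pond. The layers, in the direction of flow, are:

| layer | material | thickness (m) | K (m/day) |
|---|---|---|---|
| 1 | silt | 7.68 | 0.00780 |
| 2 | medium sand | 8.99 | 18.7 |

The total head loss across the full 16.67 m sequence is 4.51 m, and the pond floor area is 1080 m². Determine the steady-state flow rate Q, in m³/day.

4.94

Flow is perpendicular to layering, so the layers act in series and the equivalent K is the thickness-weighted harmonic mean.
Total thickness L = 7.68 + 8.99 = 16.67 m.
Σ(b_i/K_i) = 7.68/0.00780 + 8.99/18.7 = 985.1 d.
K_eq = L / Σ(b_i/K_i) = 16.67 / 985.1 = 0.01692 m/day.
Q = K_eq · A · (Δh/L) = 0.01692 × 1080 × (4.51/16.67) = 4.944 m³/day.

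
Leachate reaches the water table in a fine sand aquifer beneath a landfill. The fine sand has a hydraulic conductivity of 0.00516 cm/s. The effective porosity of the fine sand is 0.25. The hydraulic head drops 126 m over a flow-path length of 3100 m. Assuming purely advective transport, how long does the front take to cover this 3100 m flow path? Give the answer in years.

11.7

Convert K: 0.00516 cm/s × 864 = 4.458 m/day.
Hydraulic gradient i = Δh / L = 126 / 3100 = 0.04065.
Darcy flux q = K · i = 4.458 × 0.04065 = 0.1812 m/day.
Seepage velocity v = q / n_e = 0.1812 / 0.25 = 0.7248 m/day.
Travel time t = L / v = 3100 / 0.7248 = 4277 days = 11.71 years.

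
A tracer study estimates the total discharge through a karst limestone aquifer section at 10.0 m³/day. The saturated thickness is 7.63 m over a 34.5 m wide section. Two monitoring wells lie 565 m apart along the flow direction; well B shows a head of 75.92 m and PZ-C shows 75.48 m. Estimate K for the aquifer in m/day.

Cross-sectional area A = 34.5 × 7.63 = 263.2 m².
Hydraulic gradient i = (75.92 − 75.48) / 565 = 0.44 / 565 = 0.0007788.
From Q = K·A·i, K = Q / (A·i) = 10.0 / (263.2 × 0.0007788) = 48.78 m/day.

48.8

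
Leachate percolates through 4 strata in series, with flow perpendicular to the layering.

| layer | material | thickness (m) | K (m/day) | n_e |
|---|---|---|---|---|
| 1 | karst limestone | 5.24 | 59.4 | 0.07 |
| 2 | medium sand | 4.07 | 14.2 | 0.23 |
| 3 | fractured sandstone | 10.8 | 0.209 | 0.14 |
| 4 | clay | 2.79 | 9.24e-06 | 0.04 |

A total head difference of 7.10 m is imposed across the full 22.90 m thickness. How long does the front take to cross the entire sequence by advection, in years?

With flow normal to the layers, continuity requires the same specific discharge q through every layer.
Σ(b_i/K_i) = 5.24/59.4 + 4.07/14.2 + 10.8/0.209 + 2.79/9.24e-06 = 3.020e+05 d.
q = Δh / Σ(b_i/K_i) = 7.10 / 3.020e+05 = 2.351e-05 m/day.
In each layer the seepage velocity is v_i = q/n_i, so the layer transit time is t_i = b_i·n_i / q:
  layer 1 (karst limestone): t_1 = 5.24 × 0.07 / 2.351e-05 = 15602 d
  layer 2 (medium sand): t_2 = 4.07 × 0.23 / 2.351e-05 = 39817 d
  layer 3 (fractured sandstone): t_3 = 10.8 × 0.14 / 2.351e-05 = 64313 d
  layer 4 (clay): t_4 = 2.79 × 0.04 / 2.351e-05 = 4747 d
Total t = Σ t_i = 1.245e+05 days = 340.8 years.

341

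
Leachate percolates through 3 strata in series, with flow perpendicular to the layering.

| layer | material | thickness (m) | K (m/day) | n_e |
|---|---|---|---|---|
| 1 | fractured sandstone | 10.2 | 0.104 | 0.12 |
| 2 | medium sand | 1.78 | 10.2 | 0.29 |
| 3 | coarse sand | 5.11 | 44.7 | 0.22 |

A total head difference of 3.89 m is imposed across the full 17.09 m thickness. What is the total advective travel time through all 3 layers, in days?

72.4

With flow normal to the layers, continuity requires the same specific discharge q through every layer.
Σ(b_i/K_i) = 10.2/0.104 + 1.78/10.2 + 5.11/44.7 = 98.37 d.
q = Δh / Σ(b_i/K_i) = 3.89 / 98.37 = 0.03955 m/day.
In each layer the seepage velocity is v_i = q/n_i, so the layer transit time is t_i = b_i·n_i / q:
  layer 1 (fractured sandstone): t_1 = 10.2 × 0.12 / 0.03955 = 30.95 d
  layer 2 (medium sand): t_2 = 1.78 × 0.29 / 0.03955 = 13.05 d
  layer 3 (coarse sand): t_3 = 5.11 × 0.22 / 0.03955 = 28.43 d
Total t = Σ t_i = 72.43 days.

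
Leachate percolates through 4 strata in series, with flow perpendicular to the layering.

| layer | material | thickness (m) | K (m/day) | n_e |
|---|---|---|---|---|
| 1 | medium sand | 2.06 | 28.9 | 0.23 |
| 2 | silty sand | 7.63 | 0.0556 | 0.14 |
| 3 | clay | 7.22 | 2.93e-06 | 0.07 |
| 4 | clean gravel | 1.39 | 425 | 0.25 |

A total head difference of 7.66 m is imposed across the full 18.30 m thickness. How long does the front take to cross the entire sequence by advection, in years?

2110

With flow normal to the layers, continuity requires the same specific discharge q through every layer.
Σ(b_i/K_i) = 2.06/28.9 + 7.63/0.0556 + 7.22/2.93e-06 + 1.39/425 = 2.464e+06 d.
q = Δh / Σ(b_i/K_i) = 7.66 / 2.464e+06 = 3.108e-06 m/day.
In each layer the seepage velocity is v_i = q/n_i, so the layer transit time is t_i = b_i·n_i / q:
  layer 1 (medium sand): t_1 = 2.06 × 0.23 / 3.108e-06 = 1.524e+05 d
  layer 2 (silty sand): t_2 = 7.63 × 0.14 / 3.108e-06 = 3.437e+05 d
  layer 3 (clay): t_3 = 7.22 × 0.07 / 3.108e-06 = 1.626e+05 d
  layer 4 (clean gravel): t_4 = 1.39 × 0.25 / 3.108e-06 = 1.118e+05 d
Total t = Σ t_i = 7.705e+05 days = 2109 years.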